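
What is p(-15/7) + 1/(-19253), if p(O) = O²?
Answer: 4331876/943397 ≈ 4.5918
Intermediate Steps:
p(-15/7) + 1/(-19253) = (-15/7)² + 1/(-19253) = (-15*⅐)² - 1/19253 = (-15/7)² - 1/19253 = 225/49 - 1/19253 = 4331876/943397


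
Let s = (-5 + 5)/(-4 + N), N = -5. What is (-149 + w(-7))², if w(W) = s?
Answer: 22201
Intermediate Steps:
s = 0 (s = (-5 + 5)/(-4 - 5) = 0/(-9) = 0*(-⅑) = 0)
w(W) = 0
(-149 + w(-7))² = (-149 + 0)² = (-149)² = 22201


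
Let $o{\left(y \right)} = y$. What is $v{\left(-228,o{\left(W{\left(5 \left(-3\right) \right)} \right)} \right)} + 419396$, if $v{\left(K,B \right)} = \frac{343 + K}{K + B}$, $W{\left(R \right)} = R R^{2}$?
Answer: $\frac{1511083673}{3603} \approx 4.194 \cdot 10^{5}$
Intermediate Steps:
$W{\left(R \right)} = R^{3}$
$v{\left(K,B \right)} = \frac{343 + K}{B + K}$
$v{\left(-228,o{\left(W{\left(5 \left(-3\right) \right)} \right)} \right)} + 419396 = \frac{343 - 228}{\left(5 \left(-3\right)\right)^{3} - 228} + 419396 = \frac{1}{\left(-15\right)^{3} - 228} \cdot 115 + 419396 = \frac{1}{-3375 - 228} \cdot 115 + 419396 = \frac{1}{-3603} \cdot 115 + 419396 = \left(- \frac{1}{3603}\right) 115 + 419396 = - \frac{115}{3603} + 419396 = \frac{1511083673}{3603}$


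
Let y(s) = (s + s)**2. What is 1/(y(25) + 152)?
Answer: 1/2652 ≈ 0.00037707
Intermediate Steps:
y(s) = 4*s**2 (y(s) = (2*s)**2 = 4*s**2)
1/(y(25) + 152) = 1/(4*25**2 + 152) = 1/(4*625 + 152) = 1/(2500 + 152) = 1/2652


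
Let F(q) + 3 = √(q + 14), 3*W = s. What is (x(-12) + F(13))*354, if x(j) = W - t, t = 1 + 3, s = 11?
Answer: -1180 + 1062*√3 ≈ 659.44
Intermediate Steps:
W = 11/3 (W = (⅓)*11 = 11/3 ≈ 3.6667)
t = 4
F(q) = -3 + √(14 + q) (F(q) = -3 + √(q + 14) = -3 + √(14 + q))
x(j) = -⅓ (x(j) = 11/3 - 1*4 = 11/3 - 4 = -⅓)
(x(-12) + F(13))*354 = (-⅓ + (-3 + √(14 + 13)))*354 = (-⅓ + (-3 + √27))*354 = (-⅓ + (-3 + 3*√3))*354 = (-10/3 + 3*√3)*354 = -1180 + 1062*√3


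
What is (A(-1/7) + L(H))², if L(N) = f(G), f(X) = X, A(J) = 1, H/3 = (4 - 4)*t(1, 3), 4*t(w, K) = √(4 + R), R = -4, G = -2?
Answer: 1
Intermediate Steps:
t(w, K) = 0 (t(w, K) = √(4 - 4)/4 = √0/4 = (¼)*0 = 0)
H = 0 (H = 3*((4 - 4)*0) = 3*(0*0) = 3*0 = 0)
L(N) = -2
(A(-1/7) + L(H))² = (1 - 2)² = (-1)² = 1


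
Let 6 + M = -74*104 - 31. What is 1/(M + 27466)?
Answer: 1/19733 ≈ 5.0677e-5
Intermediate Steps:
M = -7733 (M = -6 + (-74*104 - 31) = -6 + (-7696 - 31) = -6 - 7727 = -7733)
1/(M + 27466) = 1/(-7733 + 27466) = 1/19733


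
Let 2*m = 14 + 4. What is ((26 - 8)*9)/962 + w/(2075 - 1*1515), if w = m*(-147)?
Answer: -84429/38480 ≈ -2.1941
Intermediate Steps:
m = 9 (m = (14 + 4)/2 = (1/2)*18 = 9)
w = -1323 (w = 9*(-147) = -1323)
((26 - 8)*9)/962 + w/(2075 - 1*1515) = ((26 - 8)*9)/962 - 1323/(2075 - 1*1515) = (18*9)*(1/962) - 1323/(2075 - 1515) = 162*(1/962) - 1323/560 = 81/481 - 1323*1/560 = 81/481 - 189/80 = -84429/38480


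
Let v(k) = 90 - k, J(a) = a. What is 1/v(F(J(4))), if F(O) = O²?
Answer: 1/74 ≈ 0.013514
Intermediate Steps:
1/v(F(J(4))) = 1/(90 - 1*4²) = 1/(90 - 1*16) = 1/(90 - 16) = 1/74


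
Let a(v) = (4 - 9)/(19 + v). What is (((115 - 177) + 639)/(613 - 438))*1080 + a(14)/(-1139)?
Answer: 4684543159/1315545 ≈ 3560.9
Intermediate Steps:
a(v) = -5/(19 + v)
(((115 - 177) + 639)/(613 - 438))*1080 + a(14)/(-1139) = (((115 - 177) + 639)/(613 - 438))*1080 - 5/(19 + 14)/(-1139) = ((-62 + 639)/175)*1080 - 5/33*(-1/1139) = (577*(1/175))*1080 - 5*1/33*(-1/1139) = (577/175)*1080 - 5/33*(-1/1139) = 124632/35 + 5/37587 = 4684543159/1315545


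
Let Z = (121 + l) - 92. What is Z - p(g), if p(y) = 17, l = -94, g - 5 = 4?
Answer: -82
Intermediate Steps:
g = 9 (g = 5 + 4 = 9)
Z = -65 (Z = (121 - 94) - 92 = 27 - 92 = -65)
Z - p(g) = -65 - 1*17 = -65 - 17 = -82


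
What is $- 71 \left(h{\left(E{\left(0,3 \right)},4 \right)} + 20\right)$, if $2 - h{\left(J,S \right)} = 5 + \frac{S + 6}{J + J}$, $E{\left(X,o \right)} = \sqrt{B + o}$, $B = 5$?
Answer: $-1207 + \frac{355 \sqrt{2}}{4} \approx -1081.5$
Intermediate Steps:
$E{\left(X,o \right)} = \sqrt{5 + o}$
$h{\left(J,S \right)} = -3 - \frac{6 + S}{2 J}$ ($h{\left(J,S \right)} = 2 - \left(5 + \frac{S + 6}{J + J}\right) = 2 - \left(5 + \frac{6 + S}{2 J}\right) = -3 - \frac{6 + S}{2 J}$)
$- 71 \left(h{\left(E{\left(0,3 \right)},4 \right)} + 20\right) = - 71 \left(\frac{-6 - 4 - 6 \sqrt{5 + 3}}{2 \sqrt{5 + 3}} + 20\right) = - 71 \left(\frac{-6 - 4 - 6 \sqrt{8}}{2 \sqrt{8}} + 20\right) = - 71 \left(\frac{-6 - 4 - 6 \cdot 2 \sqrt{2}}{2 \cdot 2 \sqrt{2}} + 20\right) = - 71 \left(\frac{\frac{\sqrt{2}}{4} \left(-6 - 4 - 12 \sqrt{2}\right)}{2} + 20\right) = - 71 \left(\frac{\frac{\sqrt{2}}{4} \left(-10 - 12 \sqrt{2}\right)}{2} + 20\right) = - 71 \left(\frac{\sqrt{2} \left(-10 - 12 \sqrt{2}\right)}{8} + 20\right) = - 71 \left(20 + \frac{\sqrt{2} \left(-10 - 12 \sqrt{2}\right)}{8}\right) = -1420 - \frac{71 \sqrt{2} \left(-10 - 12 \sqrt{2}\right)}{8}$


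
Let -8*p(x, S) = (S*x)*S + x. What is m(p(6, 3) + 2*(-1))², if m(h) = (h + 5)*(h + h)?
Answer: 29241/4 ≈ 7310.3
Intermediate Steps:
p(x, S) = -x/8 - x*S²/8 (p(x, S) = -((S*x)*S + x)/8 = -(x*S² + x)/8 = -(x + x*S²)/8 = -x/8 - x*S²/8)
m(h) = 2*h*(5 + h) (m(h) = (5 + h)*(2*h) = 2*h*(5 + h))
m(p(6, 3) + 2*(-1))² = (2*(-⅛*6*(1 + 3²) + 2*(-1))*(5 + (-⅛*6*(1 + 3²) + 2*(-1))))² = (2*(-⅛*6*(1 + 9) - 2)*(5 + (-⅛*6*(1 + 9) - 2)))² = (2*(-⅛*6*10 - 2)*(5 + (-⅛*6*10 - 2)))² = (2*(-15/2 - 2)*(5 + (-15/2 - 2)))² = (2*(-19/2)*(5 - 19/2))² = (2*(-19/2)*(-9/2))² = (171/2)² = 29241/4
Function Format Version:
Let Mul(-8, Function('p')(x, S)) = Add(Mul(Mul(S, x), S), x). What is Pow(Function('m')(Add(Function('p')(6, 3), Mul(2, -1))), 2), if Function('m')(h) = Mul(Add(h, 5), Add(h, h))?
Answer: Rational(29241, 4) ≈ 7310.3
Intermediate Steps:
Function('p')(x, S) = Add(Mul(Rational(-1, 8), x), Mul(Rational(-1, 8), x, Pow(S, 2))) (Function('p')(x, S) = Mul(Rational(-1, 8), Add(Mul(Mul(S, x), S), x)) = Mul(Rational(-1, 8), Add(Mul(x, Pow(S, 2)), x)) = Mul(Rational(-1, 8), Add(x, Mul(x, Pow(S, 2)))) = Add(Mul(Rational(-1, 8), x), Mul(Rational(-1, 8), x, Pow(S, 2))))
Function('m')(h) = Mul(2, h, Add(5, h)) (Function('m')(h) = Mul(Add(5, h), Mul(2, h)) = Mul(2, h, Add(5, h)))
Pow(Function('m')(Add(Function('p')(6, 3), Mul(2, -1))), 2) = Pow(Mul(2, Add(Mul(Rational(-1, 8), 6, Add(1, Pow(3, 2))), Mul(2, -1)), Add(5, Add(Mul(Rational(-1, 8), 6, Add(1, Pow(3, 2))), Mul(2, -1)))), 2) = Pow(Mul(2, Add(Mul(Rational(-1, 8), 6, Add(1, 9)), -2), Add(5, Add(Mul(Rational(-1, 8), 6, Add(1, 9)), -2))), 2) = Pow(Mul(2, Add(Mul(Rational(-1, 8), 6, 10), -2), Add(5, Add(Mul(Rational(-1, 8), 6, 10), -2))), 2) = Pow(Mul(2, Add(Rational(-15, 2), -2), Add(5, Add(Rational(-15, 2), -2))), 2) = Pow(Mul(2, Rational(-19, 2), Add(5, Rational(-19, 2))), 2) = Pow(Mul(2, Rational(-19, 2), Rational(-9, 2)), 2) = Pow(Rational(171, 2), 2) = Rational(29241, 4)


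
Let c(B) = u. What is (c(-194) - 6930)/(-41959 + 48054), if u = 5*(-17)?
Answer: -61/53 ≈ -1.1509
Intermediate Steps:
u = -85
c(B) = -85
(c(-194) - 6930)/(-41959 + 48054) = (-85 - 6930)/(-41959 + 48054) = -7015/6095 = -7015*1/6095 = -61/53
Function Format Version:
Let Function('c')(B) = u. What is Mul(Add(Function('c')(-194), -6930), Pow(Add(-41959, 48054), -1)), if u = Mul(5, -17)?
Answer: Rational(-61, 53) ≈ -1.1509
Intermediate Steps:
u = -85
Function('c')(B) = -85
Mul(Add(Function('c')(-194), -6930), Pow(Add(-41959, 48054), -1)) = Mul(Add(-85, -6930), Pow(Add(-41959, 48054), -1)) = Mul(-7015, Pow(6095, -1)) = Mul(-7015, Rational(1, 6095)) = Rational(-61, 53)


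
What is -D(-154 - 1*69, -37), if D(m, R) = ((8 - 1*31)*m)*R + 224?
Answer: 189549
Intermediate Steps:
D(m, R) = 224 - 23*R*m (D(m, R) = ((8 - 31)*m)*R + 224 = (-23*m)*R + 224 = -23*R*m + 224 = 224 - 23*R*m)
-D(-154 - 1*69, -37) = -(224 - 23*(-37)*(-154 - 1*69)) = -(224 - 23*(-37)*(-154 - 69)) = -(224 - 23*(-37)*(-223)) = -(224 - 189773) = -1*(-189549) = 189549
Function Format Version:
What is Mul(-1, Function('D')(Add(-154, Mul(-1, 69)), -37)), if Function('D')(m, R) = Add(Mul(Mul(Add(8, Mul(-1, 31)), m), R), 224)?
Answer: 189549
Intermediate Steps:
Function('D')(m, R) = Add(224, Mul(-23, R, m)) (Function('D')(m, R) = Add(Mul(Mul(Add(8, -31), m), R), 224) = Add(Mul(Mul(-23, m), R), 224) = Add(Mul(-23, R, m), 224) = Add(224, Mul(-23, R, m)))
Mul(-1, Function('D')(Add(-154, Mul(-1, 69)), -37)) = Mul(-1, Add(224, Mul(-23, -37, Add(-154, Mul(-1, 69))))) = Mul(-1, Add(224, Mul(-23, -37, Add(-154, -69)))) = Mul(-1, Add(224, Mul(-23, -37, -223))) = Mul(-1, Add(224, -189773)) = Mul(-1, -189549) = 189549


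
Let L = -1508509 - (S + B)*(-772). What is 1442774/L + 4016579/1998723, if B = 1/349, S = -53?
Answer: 1165546035677089/1080806570097819 ≈ 1.0784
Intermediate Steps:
B = 1/349 ≈ 0.0028653
L = -540748553/349 (L = -1508509 - (-53 + 1/349)*(-772) = -1508509 - (-18496)*(-772)/349 = -1508509 - 1*14278912/349 = -1508509 - 14278912/349 = -540748553/349 ≈ -1.5494e+6)
1442774/L + 4016579/1998723 = 1442774/(-540748553/349) + 4016579/1998723 = 1442774*(-349/540748553) + 4016579*(1/1998723) = -503528126/540748553 + 4016579/1998723 = 1165546035677089/1080806570097819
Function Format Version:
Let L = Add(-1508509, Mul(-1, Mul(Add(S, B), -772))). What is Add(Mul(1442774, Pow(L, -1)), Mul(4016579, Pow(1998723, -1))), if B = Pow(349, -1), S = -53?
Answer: Rational(1165546035677089, 1080806570097819) ≈ 1.0784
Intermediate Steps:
B = Rational(1, 349) ≈ 0.0028653
L = Rational(-540748553, 349) (L = Add(-1508509, Mul(-1, Mul(Add(-53, Rational(1, 349)), -772))) = Add(-1508509, Mul(-1, Mul(Rational(-18496, 349), -772))) = Add(-1508509, Mul(-1, Rational(14278912, 349))) = Add(-1508509, Rational(-14278912, 349)) = Rational(-540748553, 349) ≈ -1.5494e+6)
Add(Mul(1442774, Pow(L, -1)), Mul(4016579, Pow(1998723, -1))) = Add(Mul(1442774, Pow(Rational(-540748553, 349), -1)), Mul(4016579, Pow(1998723, -1))) = Add(Mul(1442774, Rational(-349, 540748553)), Mul(4016579, Rational(1, 1998723))) = Add(Rational(-503528126, 540748553), Rational(4016579, 1998723)) = Rational(1165546035677089, 1080806570097819)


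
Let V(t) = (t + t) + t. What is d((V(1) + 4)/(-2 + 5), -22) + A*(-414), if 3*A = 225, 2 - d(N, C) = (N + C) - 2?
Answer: -93079/3 ≈ -31026.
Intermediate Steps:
V(t) = 3*t (V(t) = 2*t + t = 3*t)
d(N, C) = 4 - C - N (d(N, C) = 2 - ((N + C) - 2) = 2 - ((C + N) - 2) = 2 - (-2 + C + N) = 2 + (2 - C - N) = 4 - C - N)
A = 75 (A = (⅓)*225 = 75)
d((V(1) + 4)/(-2 + 5), -22) + A*(-414) = (4 - 1*(-22) - (3*1 + 4)/(-2 + 5)) + 75*(-414) = (4 + 22 - (3 + 4)/3) - 31050 = (4 + 22 - 7/3) - 31050 = 71/3 - 31050 = -93079/3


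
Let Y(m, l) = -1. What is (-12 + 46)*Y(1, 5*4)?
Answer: -34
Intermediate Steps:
(-12 + 46)*Y(1, 5*4) = (-12 + 46)*(-1) = 34*(-1) = -34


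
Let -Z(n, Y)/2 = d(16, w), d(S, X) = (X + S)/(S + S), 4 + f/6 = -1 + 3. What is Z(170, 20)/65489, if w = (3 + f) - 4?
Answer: -3/1047824 ≈ -2.8631e-6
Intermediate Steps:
f = -12 (f = -24 + 6*(-1 + 3) = -24 + 6*2 = -24 + 12 = -12)
w = -13 (w = (3 - 12) - 4 = -9 - 4 = -13)
d(S, X) = (S + X)/(2*S) (d(S, X) = (S + X)/((2*S)) = (S + X)*(1/(2*S)) = (S + X)/(2*S))
Z(n, Y) = -3/16 (Z(n, Y) = -(16 - 13)/16 = -3/16)
Z(170, 20)/65489 = -3/16/65489 = -3/16*1/65489 = -3/1047824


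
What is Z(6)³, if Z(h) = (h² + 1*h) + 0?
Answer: 74088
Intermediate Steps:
Z(h) = h + h² (Z(h) = (h² + h) + 0 = (h + h²) + 0 = h + h²)
Z(6)³ = (6*(1 + 6))³ = (6*7)³ = 42³ = 74088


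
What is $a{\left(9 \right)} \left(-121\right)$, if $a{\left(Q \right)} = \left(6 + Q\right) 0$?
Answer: $0$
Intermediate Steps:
$a{\left(Q \right)} = 0$
$a{\left(9 \right)} \left(-121\right) = 0 \left(-121\right) = 0$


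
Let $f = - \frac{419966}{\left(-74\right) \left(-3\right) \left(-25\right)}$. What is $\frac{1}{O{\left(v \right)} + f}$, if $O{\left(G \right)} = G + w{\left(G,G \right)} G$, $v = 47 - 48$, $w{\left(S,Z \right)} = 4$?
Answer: $\frac{2775}{196108} \approx 0.01415$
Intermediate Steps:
$v = -1$
$O{\left(G \right)} = 5 G$ ($O{\left(G \right)} = G + 4 G = 5 G$)
$f = \frac{209983}{2775}$ ($f = - \frac{419966}{222 \left(-25\right)} = - \frac{419966}{-5550} = \left(-419966\right) \left(- \frac{1}{5550}\right) = \frac{209983}{2775} \approx 75.67$)
$\frac{1}{O{\left(v \right)} + f} = \frac{1}{5 \left(-1\right) + \frac{209983}{2775}} = \frac{1}{-5 + \frac{209983}{2775}} = \frac{1}{\frac{196108}{2775}} = \frac{2775}{196108}$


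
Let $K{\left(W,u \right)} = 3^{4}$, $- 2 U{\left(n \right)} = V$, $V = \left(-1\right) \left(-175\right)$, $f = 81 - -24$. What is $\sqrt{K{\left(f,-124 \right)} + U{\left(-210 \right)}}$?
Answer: $\frac{i \sqrt{26}}{2} \approx 2.5495 i$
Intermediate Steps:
$f = 105$ ($f = 81 + 24 = 105$)
$V = 175$
$U{\left(n \right)} = - \frac{175}{2}$ ($U{\left(n \right)} = \left(- \frac{1}{2}\right) 175 = - \frac{175}{2}$)
$K{\left(W,u \right)} = 81$
$\sqrt{K{\left(f,-124 \right)} + U{\left(-210 \right)}} = \sqrt{81 - \frac{175}{2}} = \sqrt{- \frac{13}{2}} = \frac{i \sqrt{26}}{2}$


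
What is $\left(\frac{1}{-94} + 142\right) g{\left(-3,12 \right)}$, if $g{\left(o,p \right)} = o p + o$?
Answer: $- \frac{520533}{94} \approx -5537.6$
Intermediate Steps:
$g{\left(o,p \right)} = o + o p$
$\left(\frac{1}{-94} + 142\right) g{\left(-3,12 \right)} = \left(\frac{1}{-94} + 142\right) \left(- 3 \left(1 + 12\right)\right) = \left(- \frac{1}{94} + 142\right) \left(\left(-3\right) 13\right) = \frac{13347}{94} \left(-39\right) = - \frac{520533}{94}$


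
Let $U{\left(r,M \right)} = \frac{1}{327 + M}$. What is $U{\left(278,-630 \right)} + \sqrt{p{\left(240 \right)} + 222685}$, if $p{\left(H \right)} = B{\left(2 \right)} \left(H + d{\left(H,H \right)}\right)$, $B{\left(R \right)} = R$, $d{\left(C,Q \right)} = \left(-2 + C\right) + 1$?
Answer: $- \frac{1}{303} + \sqrt{223643} \approx 472.91$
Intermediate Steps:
$d{\left(C,Q \right)} = -1 + C$
$p{\left(H \right)} = -2 + 4 H$ ($p{\left(H \right)} = 2 \left(H + \left(-1 + H\right)\right) = 2 \left(-1 + 2 H\right) = -2 + 4 H$)
$U{\left(278,-630 \right)} + \sqrt{p{\left(240 \right)} + 222685} = \frac{1}{327 - 630} + \sqrt{\left(-2 + 4 \cdot 240\right) + 222685} = \frac{1}{-303} + \sqrt{\left(-2 + 960\right) + 222685} = - \frac{1}{303} + \sqrt{958 + 222685} = - \frac{1}{303} + \sqrt{223643}$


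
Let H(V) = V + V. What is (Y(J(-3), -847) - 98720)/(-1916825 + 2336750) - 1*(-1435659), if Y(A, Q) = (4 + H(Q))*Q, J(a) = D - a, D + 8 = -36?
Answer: 120574087657/83985 ≈ 1.4357e+6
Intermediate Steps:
D = -44 (D = -8 - 36 = -44)
H(V) = 2*V
J(a) = -44 - a
Y(A, Q) = Q*(4 + 2*Q) (Y(A, Q) = (4 + 2*Q)*Q = Q*(4 + 2*Q))
(Y(J(-3), -847) - 98720)/(-1916825 + 2336750) - 1*(-1435659) = (2*(-847)*(2 - 847) - 98720)/(-1916825 + 2336750) - 1*(-1435659) = (2*(-847)*(-845) - 98720)/419925 + 1435659 = (1431430 - 98720)*(1/419925) + 1435659 = 1332710*(1/419925) + 1435659 = 266542/83985 + 1435659 = 120574087657/83985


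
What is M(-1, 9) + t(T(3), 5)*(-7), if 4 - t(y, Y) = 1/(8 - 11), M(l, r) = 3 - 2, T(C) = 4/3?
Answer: -88/3 ≈ -29.333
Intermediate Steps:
T(C) = 4/3 (T(C) = 4*(⅓) = 4/3)
M(l, r) = 1
t(y, Y) = 13/3 (t(y, Y) = 4 - 1/(8 - 11) = 4 - 1/(-3) = 4 - 1*(-⅓) = 4 + ⅓ = 13/3)
M(-1, 9) + t(T(3), 5)*(-7) = 1 + (13/3)*(-7) = 1 - 91/3 = -88/3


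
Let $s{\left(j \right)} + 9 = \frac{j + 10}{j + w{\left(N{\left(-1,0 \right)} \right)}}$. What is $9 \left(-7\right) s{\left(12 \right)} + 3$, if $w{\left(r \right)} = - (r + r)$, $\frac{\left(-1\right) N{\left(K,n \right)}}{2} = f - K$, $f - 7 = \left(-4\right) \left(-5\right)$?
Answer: $\frac{34647}{62} \approx 558.82$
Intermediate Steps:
$f = 27$ ($f = 7 - -20 = 7 + 20 = 27$)
$N{\left(K,n \right)} = -54 + 2 K$ ($N{\left(K,n \right)} = - 2 \left(27 - K\right) = -54 + 2 K$)
$w{\left(r \right)} = - 2 r$
$s{\left(j \right)} = -9 + \frac{10 + j}{112 + j}$ ($s{\left(j \right)} = -9 + \frac{j + 10}{j - 2 \left(-54 + 2 \left(-1\right)\right)} = -9 + \frac{10 + j}{j - 2 \left(-54 - 2\right)} = -9 + \frac{10 + j}{j - -112} = -9 + \frac{10 + j}{j + 112} = -9 + \frac{10 + j}{112 + j}$)
$9 \left(-7\right) s{\left(12 \right)} + 3 = 9 \left(-7\right) \frac{2 \left(-499 - 48\right)}{112 + 12} + 3 = - 63 \frac{2 \left(-499 - 48\right)}{124} + 3 = - 63 \cdot 2 \cdot \frac{1}{124} \left(-547\right) + 3 = \left(-63\right) \left(- \frac{547}{62}\right) + 3 = \frac{34461}{62} + 3 = \frac{34647}{62}$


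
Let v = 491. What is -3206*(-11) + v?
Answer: 35757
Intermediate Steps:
-3206*(-11) + v = -3206*(-11) + 491 = -229*(-154) + 491 = 35266 + 491 = 35757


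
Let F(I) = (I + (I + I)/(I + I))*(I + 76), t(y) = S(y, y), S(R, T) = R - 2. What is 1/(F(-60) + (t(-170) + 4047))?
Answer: 1/2931 ≈ 0.00034118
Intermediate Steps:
S(R, T) = -2 + R
t(y) = -2 + y
F(I) = (1 + I)*(76 + I) (F(I) = (I + (2*I)/((2*I)))*(76 + I) = (I + (2*I)*(1/(2*I)))*(76 + I) = (I + 1)*(76 + I) = (1 + I)*(76 + I))
1/(F(-60) + (t(-170) + 4047)) = 1/((76 + (-60)² + 77*(-60)) + ((-2 - 170) + 4047)) = 1/((76 + 3600 - 4620) + (-172 + 4047)) = 1/(-944 + 3875) = 1/2931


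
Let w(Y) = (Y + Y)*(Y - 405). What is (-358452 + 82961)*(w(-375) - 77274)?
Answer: -139873943466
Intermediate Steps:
w(Y) = 2*Y*(-405 + Y) (w(Y) = (2*Y)*(-405 + Y) = 2*Y*(-405 + Y))
(-358452 + 82961)*(w(-375) - 77274) = (-358452 + 82961)*(2*(-375)*(-405 - 375) - 77274) = -275491*(2*(-375)*(-780) - 77274) = -275491*(585000 - 77274) = -275491*507726 = -139873943466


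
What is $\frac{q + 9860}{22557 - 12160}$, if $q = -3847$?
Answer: $\frac{6013}{10397} \approx 0.57834$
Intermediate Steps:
$\frac{q + 9860}{22557 - 12160} = \frac{-3847 + 9860}{22557 - 12160} = \frac{6013}{10397}$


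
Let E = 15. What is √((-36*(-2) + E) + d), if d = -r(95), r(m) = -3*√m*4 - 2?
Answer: √(89 + 12*√95) ≈ 14.351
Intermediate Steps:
r(m) = -2 - 12*√m (r(m) = -12*√m - 2 = -2 - 12*√m)
d = 2 + 12*√95 (d = -(-2 - 12*√95) = 2 + 12*√95 ≈ 118.96)
√((-36*(-2) + E) + d) = √((-36*(-2) + 15) + (2 + 12*√95)) = √((72 + 15) + (2 + 12*√95)) = √(87 + (2 + 12*√95)) = √(89 + 12*√95)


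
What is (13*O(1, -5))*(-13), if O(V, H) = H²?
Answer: -4225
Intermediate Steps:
(13*O(1, -5))*(-13) = (13*(-5)²)*(-13) = (13*25)*(-13) = 325*(-13) = -4225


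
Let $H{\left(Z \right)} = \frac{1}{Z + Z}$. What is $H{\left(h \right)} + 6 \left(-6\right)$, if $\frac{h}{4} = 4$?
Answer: $- \frac{1151}{32} \approx -35.969$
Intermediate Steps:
$h = 16$ ($h = 4 \cdot 4 = 16$)
$H{\left(Z \right)} = \frac{1}{2 Z}$
$H{\left(h \right)} + 6 \left(-6\right) = \frac{1}{2 \cdot 16} + 6 \left(-6\right) = \frac{1}{2} \cdot \frac{1}{16} - 36 = \frac{1}{32} - 36 = - \frac{1151}{32}$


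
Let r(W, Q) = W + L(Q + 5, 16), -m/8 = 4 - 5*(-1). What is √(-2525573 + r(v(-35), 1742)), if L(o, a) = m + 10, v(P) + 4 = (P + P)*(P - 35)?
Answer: I*√2520739 ≈ 1587.7*I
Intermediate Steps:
m = -72 (m = -8*(4 - 5*(-1)) = -8*(4 + 5) = -8*9 = -72)
v(P) = -4 + 2*P*(-35 + P) (v(P) = -4 + (P + P)*(P - 35) = -4 + (2*P)*(-35 + P) = -4 + 2*P*(-35 + P))
L(o, a) = -62 (L(o, a) = -72 + 10 = -62)
r(W, Q) = -62 + W (r(W, Q) = W - 62 = -62 + W)
√(-2525573 + r(v(-35), 1742)) = √(-2525573 + (-62 + (-4 - 70*(-35) + 2*(-35)²))) = √(-2525573 + (-62 + (-4 + 2450 + 2*1225))) = √(-2525573 + (-62 + (-4 + 2450 + 2450))) = √(-2525573 + (-62 + 4896)) = √(-2525573 + 4834) = √(-2520739) = I*√2520739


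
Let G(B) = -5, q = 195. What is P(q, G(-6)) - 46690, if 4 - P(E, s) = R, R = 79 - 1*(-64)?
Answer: -46829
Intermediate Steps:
R = 143 (R = 79 + 64 = 143)
P(E, s) = -139 (P(E, s) = 4 - 1*143 = 4 - 143 = -139)
P(q, G(-6)) - 46690 = -139 - 46690 = -46829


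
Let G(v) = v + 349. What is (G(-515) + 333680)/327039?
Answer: 333514/327039 ≈ 1.0198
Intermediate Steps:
G(v) = 349 + v
(G(-515) + 333680)/327039 = ((349 - 515) + 333680)/327039 = (-166 + 333680)*(1/327039) = 333514*(1/327039) = 333514/327039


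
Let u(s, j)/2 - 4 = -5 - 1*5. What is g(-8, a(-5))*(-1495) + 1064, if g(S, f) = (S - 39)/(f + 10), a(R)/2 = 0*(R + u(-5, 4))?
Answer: 16181/2 ≈ 8090.5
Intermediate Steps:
u(s, j) = -12 (u(s, j) = 8 + 2*(-5 - 1*5) = 8 + 2*(-5 - 5) = 8 + 2*(-10) = 8 - 20 = -12)
a(R) = 0 (a(R) = 2*(0*(R - 12)) = 2*(0*(-12 + R)) = 2*0 = 0)
g(S, f) = (-39 + S)/(10 + f)
g(-8, a(-5))*(-1495) + 1064 = ((-39 - 8)/(10 + 0))*(-1495) + 1064 = (-47/10)*(-1495) + 1064 = ((1/10)*(-47))*(-1495) + 1064 = -47/10*(-1495) + 1064 = 14053/2 + 1064 = 16181/2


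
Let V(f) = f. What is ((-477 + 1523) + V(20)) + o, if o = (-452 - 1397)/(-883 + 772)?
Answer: 120175/111 ≈ 1082.7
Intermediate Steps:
o = 1849/111 (o = -1849/(-111) = -1849*(-1/111) = 1849/111 ≈ 16.658)
((-477 + 1523) + V(20)) + o = ((-477 + 1523) + 20) + 1849/111 = (1046 + 20) + 1849/111 = 1066 + 1849/111 = 120175/111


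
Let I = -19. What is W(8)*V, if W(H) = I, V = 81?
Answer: -1539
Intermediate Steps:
W(H) = -19
W(8)*V = -19*81 = -1539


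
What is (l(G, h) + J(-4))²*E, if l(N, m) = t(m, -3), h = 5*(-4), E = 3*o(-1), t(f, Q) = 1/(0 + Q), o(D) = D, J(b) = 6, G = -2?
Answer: -289/3 ≈ -96.333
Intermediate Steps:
t(f, Q) = 1/Q
E = -3 (E = 3*(-1) = -3)
h = -20
l(N, m) = -⅓ (l(N, m) = 1/(-3) = -⅓)
(l(G, h) + J(-4))²*E = (-⅓ + 6)²*(-3) = (17/3)²*(-3) = (289/9)*(-3) = -289/3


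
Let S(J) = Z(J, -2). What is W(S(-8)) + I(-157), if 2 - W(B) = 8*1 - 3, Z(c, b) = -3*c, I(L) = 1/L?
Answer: -472/157 ≈ -3.0064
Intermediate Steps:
S(J) = -3*J
W(B) = -3 (W(B) = 2 - (8*1 - 3) = 2 - (8 - 3) = 2 - 1*5 = 2 - 5 = -3)
W(S(-8)) + I(-157) = -3 + 1/(-157) = -3 - 1/157 = -472/157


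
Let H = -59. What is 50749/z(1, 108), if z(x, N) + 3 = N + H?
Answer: 50749/46 ≈ 1103.2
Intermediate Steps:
z(x, N) = -62 + N (z(x, N) = -3 + (N - 59) = -3 + (-59 + N) = -62 + N)
50749/z(1, 108) = 50749/(-62 + 108) = 50749/46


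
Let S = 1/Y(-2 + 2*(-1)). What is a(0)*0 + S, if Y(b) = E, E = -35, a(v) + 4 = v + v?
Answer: -1/35 ≈ -0.028571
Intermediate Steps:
a(v) = -4 + 2*v (a(v) = -4 + (v + v) = -4 + 2*v)
Y(b) = -35
S = -1/35 (S = 1/(-35) = -1/35 ≈ -0.028571)
a(0)*0 + S = (-4 + 2*0)*0 - 1/35 = (-4 + 0)*0 - 1/35 = -4*0 - 1/35 = 0 - 1/35 = -1/35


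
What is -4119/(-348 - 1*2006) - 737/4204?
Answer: 7790689/4948108 ≈ 1.5745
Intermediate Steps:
-4119/(-348 - 1*2006) - 737/4204 = -4119/(-348 - 2006) - 737*1/4204 = -4119/(-2354) - 737/4204 = -4119*(-1/2354) - 737/4204 = 4119/2354 - 737/4204 = 7790689/4948108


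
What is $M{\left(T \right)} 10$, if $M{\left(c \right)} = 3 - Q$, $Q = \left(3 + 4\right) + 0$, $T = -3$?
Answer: $-40$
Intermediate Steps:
$Q = 7$ ($Q = 7 + 0 = 7$)
$M{\left(c \right)} = -4$ ($M{\left(c \right)} = 3 - 7 = -4$)
$M{\left(T \right)} 10 = \left(-4\right) 10 = -40$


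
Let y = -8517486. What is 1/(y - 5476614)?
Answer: -1/13994100 ≈ -7.1459e-8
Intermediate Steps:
1/(y - 5476614) = 1/(-8517486 - 5476614) = 1/(-13994100) = -1/13994100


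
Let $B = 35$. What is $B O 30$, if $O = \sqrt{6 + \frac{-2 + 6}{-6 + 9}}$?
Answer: $350 \sqrt{66} \approx 2843.4$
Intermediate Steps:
$O = \frac{\sqrt{66}}{3}$ ($O = \sqrt{6 + \frac{4}{3}} = \sqrt{\frac{22}{3}} = \frac{\sqrt{66}}{3} \approx 2.708$)
$B O 30 = 35 \frac{\sqrt{66}}{3} \cdot 30 = \frac{35 \sqrt{66}}{3} \cdot 30 = 350 \sqrt{66}$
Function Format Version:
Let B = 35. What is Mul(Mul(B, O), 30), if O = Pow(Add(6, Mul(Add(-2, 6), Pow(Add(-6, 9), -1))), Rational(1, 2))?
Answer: Mul(350, Pow(66, Rational(1, 2))) ≈ 2843.4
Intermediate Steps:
O = Mul(Rational(1, 3), Pow(66, Rational(1, 2))) (O = Pow(Add(6, Mul(4, Pow(3, -1))), Rational(1, 2)) = Pow(Add(6, Mul(4, Rational(1, 3))), Rational(1, 2)) = Pow(Add(6, Rational(4, 3)), Rational(1, 2)) = Pow(Rational(22, 3), Rational(1, 2)) = Mul(Rational(1, 3), Pow(66, Rational(1, 2))) ≈ 2.7080)
Mul(Mul(B, O), 30) = Mul(Mul(35, Mul(Rational(1, 3), Pow(66, Rational(1, 2)))), 30) = Mul(Mul(Rational(35, 3), Pow(66, Rational(1, 2))), 30) = Mul(350, Pow(66, Rational(1, 2)))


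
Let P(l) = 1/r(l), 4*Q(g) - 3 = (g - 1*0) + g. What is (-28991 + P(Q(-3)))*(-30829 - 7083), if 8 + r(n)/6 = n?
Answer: 16486612712/15 ≈ 1.0991e+9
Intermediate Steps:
r(n) = -48 + 6*n
Q(g) = ¾ + g/2 (Q(g) = ¾ + ((g - 1*0) + g)/4 = ¾ + ((g + 0) + g)/4 = ¾ + (g + g)/4 = ¾ + (2*g)/4 = ¾ + g/2)
P(l) = 1/(-48 + 6*l)
(-28991 + P(Q(-3)))*(-30829 - 7083) = (-28991 + 1/(6*(-8 + (¾ + (½)*(-3)))))*(-30829 - 7083) = (-28991 + 1/(6*(-8 + (¾ - 3/2))))*(-37912) = (-28991 + 1/(6*(-8 - ¾)))*(-37912) = (-28991 + 1/(6*(-35/4)))*(-37912) = (-28991 + (⅙)*(-4/35))*(-37912) = (-28991 - 2/105)*(-37912) = -3044057/105*(-37912) = 16486612712/15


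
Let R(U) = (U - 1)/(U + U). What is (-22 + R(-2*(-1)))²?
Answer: 7569/16 ≈ 473.06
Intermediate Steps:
R(U) = (-1 + U)/(2*U) (R(U) = (-1 + U)/((2*U)) = (-1 + U)*(1/(2*U)) = (-1 + U)/(2*U))
(-22 + R(-2*(-1)))² = (-22 + (-1 - 2*(-1))/(2*((-2*(-1)))))² = (-22 + (½)*(-1 + 2)/2)² = (-22 + (½)*(½)*1)² = (-22 + ¼)² = (-87/4)² = 7569/16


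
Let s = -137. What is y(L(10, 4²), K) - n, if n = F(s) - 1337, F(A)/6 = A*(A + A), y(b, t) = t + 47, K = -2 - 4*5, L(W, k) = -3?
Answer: -223866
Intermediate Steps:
K = -22 (K = -2 - 20 = -22)
y(b, t) = 47 + t
F(A) = 12*A² (F(A) = 6*(A*(A + A)) = 6*(A*(2*A)) = 6*(2*A²) = 12*A²)
n = 223891 (n = 12*(-137)² - 1337 = 12*18769 - 1337 = 225228 - 1337 = 223891)
y(L(10, 4²), K) - n = (47 - 22) - 1*223891 = 25 - 223891 = -223866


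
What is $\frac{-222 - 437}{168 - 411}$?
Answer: $\frac{659}{243} \approx 2.7119$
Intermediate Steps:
$\frac{-222 - 437}{168 - 411} = - \frac{659}{-243} = \left(-659\right) \left(- \frac{1}{243}\right) = \frac{659}{243}$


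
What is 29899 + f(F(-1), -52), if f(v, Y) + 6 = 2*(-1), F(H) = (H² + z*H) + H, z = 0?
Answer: 29891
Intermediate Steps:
F(H) = H + H² (F(H) = (H² + 0*H) + H = (H² + 0) + H = H² + H = H + H²)
f(v, Y) = -8 (f(v, Y) = -6 + 2*(-1) = -6 - 2 = -8)
29899 + f(F(-1), -52) = 29899 - 8 = 29891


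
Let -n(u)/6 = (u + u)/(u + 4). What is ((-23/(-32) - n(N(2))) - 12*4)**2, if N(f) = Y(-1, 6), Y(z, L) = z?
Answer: 2692881/1024 ≈ 2629.8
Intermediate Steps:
N(f) = -1
n(u) = -12*u/(4 + u) (n(u) = -6*(u + u)/(u + 4) = -6*2*u/(4 + u) = -12*u/(4 + u))
((-23/(-32) - n(N(2))) - 12*4)**2 = ((-23/(-32) - (-12)*(-1)/(4 - 1)) - 12*4)**2 = ((-23*(-1/32) - (-12)*(-1)/3) - 48)**2 = ((23/32 - (-12)*(-1)/3) - 48)**2 = ((23/32 - 1*4) - 48)**2 = ((23/32 - 4) - 48)**2 = (-105/32 - 48)**2 = (-1641/32)**2 = 2692881/1024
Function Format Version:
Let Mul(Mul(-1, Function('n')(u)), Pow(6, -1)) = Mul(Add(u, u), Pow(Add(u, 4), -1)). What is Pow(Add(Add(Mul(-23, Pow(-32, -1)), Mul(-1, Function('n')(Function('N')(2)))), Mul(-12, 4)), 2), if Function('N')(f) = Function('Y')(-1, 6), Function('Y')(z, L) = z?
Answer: Rational(2692881, 1024) ≈ 2629.8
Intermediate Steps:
Function('N')(f) = -1
Function('n')(u) = Mul(-12, u, Pow(Add(4, u), -1)) (Function('n')(u) = Mul(-6, Mul(Add(u, u), Pow(Add(u, 4), -1))) = Mul(-6, Mul(Mul(2, u), Pow(Add(4, u), -1))) = Mul(-6, Mul(2, u, Pow(Add(4, u), -1))) = Mul(-12, u, Pow(Add(4, u), -1)))
Pow(Add(Add(Mul(-23, Pow(-32, -1)), Mul(-1, Function('n')(Function('N')(2)))), Mul(-12, 4)), 2) = Pow(Add(Add(Mul(-23, Pow(-32, -1)), Mul(-1, Mul(-12, -1, Pow(Add(4, -1), -1)))), Mul(-12, 4)), 2) = Pow(Add(Add(Mul(-23, Rational(-1, 32)), Mul(-1, Mul(-12, -1, Pow(3, -1)))), -48), 2) = Pow(Add(Add(Rational(23, 32), Mul(-1, Mul(-12, -1, Rational(1, 3)))), -48), 2) = Pow(Add(Add(Rational(23, 32), Mul(-1, 4)), -48), 2) = Pow(Add(Add(Rational(23, 32), -4), -48), 2) = Pow(Add(Rational(-105, 32), -48), 2) = Pow(Rational(-1641, 32), 2) = Rational(2692881, 1024)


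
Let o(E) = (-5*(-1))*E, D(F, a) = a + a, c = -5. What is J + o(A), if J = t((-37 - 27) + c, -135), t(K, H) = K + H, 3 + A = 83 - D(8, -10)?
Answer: 296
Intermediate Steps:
D(F, a) = 2*a
A = 100 (A = -3 + (83 - 2*(-10)) = -3 + (83 - 1*(-20)) = -3 + (83 + 20) = -3 + 103 = 100)
t(K, H) = H + K
o(E) = 5*E
J = -204 (J = -135 + ((-37 - 27) - 5) = -135 + (-64 - 5) = -135 - 69 = -204)
J + o(A) = -204 + 5*100 = -204 + 500 = 296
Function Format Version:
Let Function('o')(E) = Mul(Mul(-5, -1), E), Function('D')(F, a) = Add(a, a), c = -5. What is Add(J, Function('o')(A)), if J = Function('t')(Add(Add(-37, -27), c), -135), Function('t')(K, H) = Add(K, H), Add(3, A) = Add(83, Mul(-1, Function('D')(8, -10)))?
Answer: 296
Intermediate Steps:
Function('D')(F, a) = Mul(2, a)
A = 100 (A = Add(-3, Add(83, Mul(-1, Mul(2, -10)))) = Add(-3, Add(83, Mul(-1, -20))) = Add(-3, Add(83, 20)) = Add(-3, 103) = 100)
Function('t')(K, H) = Add(H, K)
Function('o')(E) = Mul(5, E)
J = -204 (J = Add(-135, Add(Add(-37, -27), -5)) = Add(-135, Add(-64, -5)) = Add(-135, -69) = -204)
Add(J, Function('o')(A)) = Add(-204, Mul(5, 100)) = Add(-204, 500) = 296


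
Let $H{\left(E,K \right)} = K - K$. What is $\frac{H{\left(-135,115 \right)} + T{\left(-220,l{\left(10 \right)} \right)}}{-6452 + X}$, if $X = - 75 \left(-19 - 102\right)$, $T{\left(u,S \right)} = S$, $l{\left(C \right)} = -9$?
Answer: $- \frac{9}{2623} \approx -0.0034312$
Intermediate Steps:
$H{\left(E,K \right)} = 0$
$X = 9075$ ($X = \left(-75\right) \left(-121\right) = 9075$)
$\frac{H{\left(-135,115 \right)} + T{\left(-220,l{\left(10 \right)} \right)}}{-6452 + X} = \frac{0 - 9}{-6452 + 9075} = - \frac{9}{2623}$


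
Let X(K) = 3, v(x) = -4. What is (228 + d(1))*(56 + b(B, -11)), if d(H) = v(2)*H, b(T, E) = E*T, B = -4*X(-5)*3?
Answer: 101248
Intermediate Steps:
B = -36 (B = -4*3*3 = -12*3 = -36)
d(H) = -4*H
(228 + d(1))*(56 + b(B, -11)) = (228 - 4*1)*(56 - 11*(-36)) = (228 - 4)*(56 + 396) = 224*452 = 101248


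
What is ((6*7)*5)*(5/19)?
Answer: 1050/19 ≈ 55.263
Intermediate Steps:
((6*7)*5)*(5/19) = (42*5)*(5*(1/19)) = 210*(5/19) = 1050/19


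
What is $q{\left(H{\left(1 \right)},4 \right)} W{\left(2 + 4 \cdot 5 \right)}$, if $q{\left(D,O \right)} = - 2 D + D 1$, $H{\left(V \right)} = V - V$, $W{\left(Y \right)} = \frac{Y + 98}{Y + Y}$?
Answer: $0$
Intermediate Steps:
$W{\left(Y \right)} = \frac{98 + Y}{2 Y}$
$H{\left(V \right)} = 0$
$q{\left(D,O \right)} = - D$ ($q{\left(D,O \right)} = - 2 D + D = - D$)
$q{\left(H{\left(1 \right)},4 \right)} W{\left(2 + 4 \cdot 5 \right)} = \left(-1\right) 0 \frac{98 + \left(2 + 4 \cdot 5\right)}{2 \left(2 + 4 \cdot 5\right)} = 0 \frac{98 + \left(2 + 20\right)}{2 \left(2 + 20\right)} = 0 \frac{98 + 22}{2 \cdot 22} = 0 \cdot \frac{1}{2} \cdot \frac{1}{22} \cdot 120 = 0 \cdot \frac{30}{11} = 0$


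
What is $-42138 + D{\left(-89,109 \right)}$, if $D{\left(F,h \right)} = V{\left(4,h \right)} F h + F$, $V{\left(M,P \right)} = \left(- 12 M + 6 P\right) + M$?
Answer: $-5959837$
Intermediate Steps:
$V{\left(M,P \right)} = - 11 M + 6 P$
$D{\left(F,h \right)} = F + F h \left(-44 + 6 h\right)$ ($D{\left(F,h \right)} = \left(\left(-11\right) 4 + 6 h\right) F h + F = \left(-44 + 6 h\right) F h + F = F \left(-44 + 6 h\right) h + F = F h \left(-44 + 6 h\right) + F = F + F h \left(-44 + 6 h\right)$)
$-42138 + D{\left(-89,109 \right)} = -42138 - 89 \left(1 + 2 \cdot 109 \left(-22 + 3 \cdot 109\right)\right) = -42138 - 89 \left(1 + 2 \cdot 109 \left(-22 + 327\right)\right) = -42138 - 89 \left(1 + 2 \cdot 109 \cdot 305\right) = -42138 - 89 \left(1 + 66490\right) = -42138 - 5917699 = -5959837$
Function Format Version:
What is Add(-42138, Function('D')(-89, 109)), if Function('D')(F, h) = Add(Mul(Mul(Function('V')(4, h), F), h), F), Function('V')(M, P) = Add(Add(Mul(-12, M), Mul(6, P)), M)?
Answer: -5959837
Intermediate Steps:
Function('V')(M, P) = Add(Mul(-11, M), Mul(6, P))
Function('D')(F, h) = Add(F, Mul(F, h, Add(-44, Mul(6, h)))) (Function('D')(F, h) = Add(Mul(Mul(Add(Mul(-11, 4), Mul(6, h)), F), h), F) = Add(Mul(Mul(Add(-44, Mul(6, h)), F), h), F) = Add(Mul(Mul(F, Add(-44, Mul(6, h))), h), F) = Add(Mul(F, h, Add(-44, Mul(6, h))), F) = Add(F, Mul(F, h, Add(-44, Mul(6, h)))))
Add(-42138, Function('D')(-89, 109)) = Add(-42138, Mul(-89, Add(1, Mul(2, 109, Add(-22, Mul(3, 109)))))) = Add(-42138, Mul(-89, Add(1, Mul(2, 109, Add(-22, 327))))) = Add(-42138, Mul(-89, Add(1, Mul(2, 109, 305)))) = Add(-42138, Mul(-89, Add(1, 66490))) = Add(-42138, Mul(-89, 66491)) = Add(-42138, -5917699) = -5959837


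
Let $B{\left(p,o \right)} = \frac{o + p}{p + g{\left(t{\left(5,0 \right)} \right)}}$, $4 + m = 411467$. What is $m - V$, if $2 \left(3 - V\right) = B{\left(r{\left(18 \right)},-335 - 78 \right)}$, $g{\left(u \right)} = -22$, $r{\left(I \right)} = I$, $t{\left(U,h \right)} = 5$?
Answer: $\frac{3292075}{8} \approx 4.1151 \cdot 10^{5}$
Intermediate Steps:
$m = 411463$ ($m = -4 + 411467 = 411463$)
$B{\left(p,o \right)} = \frac{o + p}{-22 + p}$ ($B{\left(p,o \right)} = \frac{o + p}{p - 22} = \frac{o + p}{-22 + p}$)
$V = - \frac{371}{8}$ ($V = 3 - \frac{\frac{1}{-22 + 18} \left(\left(-335 - 78\right) + 18\right)}{2} = 3 - \frac{\frac{1}{-4} \left(-413 + 18\right)}{2} = 3 - \frac{\left(- \frac{1}{4}\right) \left(-395\right)}{2} = 3 - \frac{395}{8} = - \frac{371}{8} \approx -46.375$)
$m - V = 411463 - - \frac{371}{8} = 411463 + \frac{371}{8} = \frac{3292075}{8}$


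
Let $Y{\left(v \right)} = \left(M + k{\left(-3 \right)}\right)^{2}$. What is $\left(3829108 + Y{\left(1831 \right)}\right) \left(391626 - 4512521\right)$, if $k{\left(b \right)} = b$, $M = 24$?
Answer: $-15781169326355$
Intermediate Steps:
$Y{\left(v \right)} = 441$ ($Y{\left(v \right)} = \left(24 - 3\right)^{2} = 21^{2} = 441$)
$\left(3829108 + Y{\left(1831 \right)}\right) \left(391626 - 4512521\right) = \left(3829108 + 441\right) \left(391626 - 4512521\right) = 3829549 \left(-4120895\right) = -15781169326355$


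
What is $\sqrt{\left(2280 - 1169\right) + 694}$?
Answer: $19 \sqrt{5} \approx 42.485$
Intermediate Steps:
$\sqrt{\left(2280 - 1169\right) + 694} = \sqrt{1111 + 694} = \sqrt{1805} = 19 \sqrt{5}$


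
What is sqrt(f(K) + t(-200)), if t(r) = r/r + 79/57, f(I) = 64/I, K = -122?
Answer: 2*sqrt(5625786)/3477 ≈ 1.3643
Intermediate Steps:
t(r) = 136/57 (t(r) = 1 + 79*(1/57) = 1 + 79/57 = 136/57)
sqrt(f(K) + t(-200)) = sqrt(64/(-122) + 136/57) = sqrt(64*(-1/122) + 136/57) = sqrt(-32/61 + 136/57) = sqrt(6472/3477) = 2*sqrt(5625786)/3477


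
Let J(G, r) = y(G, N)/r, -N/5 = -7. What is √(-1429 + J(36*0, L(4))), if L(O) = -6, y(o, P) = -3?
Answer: I*√5714/2 ≈ 37.796*I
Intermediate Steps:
N = 35 (N = -5*(-7) = 35)
J(G, r) = -3/r
√(-1429 + J(36*0, L(4))) = √(-1429 - 3/(-6)) = √(-1429 - 3*(-⅙)) = √(-1429 + ½) = √(-2857/2) = I*√5714/2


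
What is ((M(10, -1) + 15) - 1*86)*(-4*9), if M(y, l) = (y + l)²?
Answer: -360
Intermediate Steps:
M(y, l) = (l + y)²
((M(10, -1) + 15) - 1*86)*(-4*9) = (((-1 + 10)² + 15) - 1*86)*(-4*9) = ((9² + 15) - 86)*(-36) = ((81 + 15) - 86)*(-36) = (96 - 86)*(-36) = 10*(-36) = -360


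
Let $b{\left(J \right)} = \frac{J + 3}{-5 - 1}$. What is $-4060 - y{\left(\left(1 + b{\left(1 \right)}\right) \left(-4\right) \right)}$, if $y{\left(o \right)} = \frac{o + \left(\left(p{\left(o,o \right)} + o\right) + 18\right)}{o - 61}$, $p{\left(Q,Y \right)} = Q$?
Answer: $- \frac{759178}{187} \approx -4059.8$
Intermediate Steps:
$b{\left(J \right)} = - \frac{1}{2} - \frac{J}{6}$ ($b{\left(J \right)} = \frac{3 + J}{-6} = \left(3 + J\right) \left(- \frac{1}{6}\right) = - \frac{1}{2} - \frac{J}{6}$)
$y{\left(o \right)} = \frac{18 + 3 o}{-61 + o}$ ($y{\left(o \right)} = \frac{o + \left(\left(o + o\right) + 18\right)}{o - 61} = \frac{o + \left(2 o + 18\right)}{-61 + o} = \frac{o + \left(18 + 2 o\right)}{-61 + o} = \frac{18 + 3 o}{-61 + o}$)
$-4060 - y{\left(\left(1 + b{\left(1 \right)}\right) \left(-4\right) \right)} = -4060 - \frac{3 \left(6 + \left(1 - \frac{2}{3}\right) \left(-4\right)\right)}{-61 + \left(1 - \frac{2}{3}\right) \left(-4\right)} = -4060 - \frac{3 \left(6 + \frac{1}{3} \left(-4\right)\right)}{-61 + \frac{1}{3} \left(-4\right)} = -4060 - \frac{3 \left(6 - \frac{4}{3}\right)}{-61 - \frac{4}{3}} = -4060 - 3 \frac{1}{- \frac{187}{3}} \cdot \frac{14}{3} = -4060 - 3 \left(- \frac{3}{187}\right) \frac{14}{3} = -4060 - - \frac{42}{187} = -4060 + \frac{42}{187} = - \frac{759178}{187}$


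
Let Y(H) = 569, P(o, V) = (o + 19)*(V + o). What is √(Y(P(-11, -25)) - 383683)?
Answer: I*√383114 ≈ 618.96*I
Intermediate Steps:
P(o, V) = (19 + o)*(V + o)
√(Y(P(-11, -25)) - 383683) = √(569 - 383683) = √(-383114) = I*√383114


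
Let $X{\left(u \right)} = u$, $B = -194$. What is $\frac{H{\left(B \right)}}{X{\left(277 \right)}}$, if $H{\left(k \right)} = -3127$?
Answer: $- \frac{3127}{277} \approx -11.289$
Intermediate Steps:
$\frac{H{\left(B \right)}}{X{\left(277 \right)}} = - \frac{3127}{277}$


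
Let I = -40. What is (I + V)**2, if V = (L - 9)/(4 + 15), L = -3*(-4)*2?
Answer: 555025/361 ≈ 1537.5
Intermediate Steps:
L = 24 (L = 12*2 = 24)
V = 15/19 (V = (24 - 9)/(4 + 15) = 15/19 ≈ 0.78947)
(I + V)**2 = (-40 + 15/19)**2 = (-745/19)**2 = 555025/361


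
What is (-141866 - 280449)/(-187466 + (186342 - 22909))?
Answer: 422315/24033 ≈ 17.572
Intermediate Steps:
(-141866 - 280449)/(-187466 + (186342 - 22909)) = -422315/(-187466 + 163433) = -422315/(-24033) = -422315*(-1/24033) = 422315/24033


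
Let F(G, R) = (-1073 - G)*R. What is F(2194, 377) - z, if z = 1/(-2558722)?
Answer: -3151472979797/2558722 ≈ -1.2317e+6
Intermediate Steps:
F(G, R) = R*(-1073 - G)
z = -1/2558722 ≈ -3.9082e-7
F(2194, 377) - z = -1*377*(1073 + 2194) - 1*(-1/2558722) = -1*377*3267 + 1/2558722 = -1231659 + 1/2558722 = -3151472979797/2558722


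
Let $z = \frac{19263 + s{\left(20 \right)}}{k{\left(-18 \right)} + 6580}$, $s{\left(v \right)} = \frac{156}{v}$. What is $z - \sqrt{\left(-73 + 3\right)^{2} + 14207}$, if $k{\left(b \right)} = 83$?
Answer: $\frac{32118}{11105} - 3 \sqrt{2123} \approx -135.34$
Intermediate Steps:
$z = \frac{32118}{11105}$ ($z = \frac{19263 + \frac{156}{20}}{83 + 6580} = \frac{19263 + 156 \cdot \frac{1}{20}}{6663} = \left(19263 + \frac{39}{5}\right) \frac{1}{6663} = \frac{96354}{5} \cdot \frac{1}{6663} = \frac{32118}{11105} \approx 2.8922$)
$z - \sqrt{\left(-73 + 3\right)^{2} + 14207} = \frac{32118}{11105} - \sqrt{\left(-73 + 3\right)^{2} + 14207} = \frac{32118}{11105} - \sqrt{\left(-70\right)^{2} + 14207} = \frac{32118}{11105} - \sqrt{4900 + 14207} = \frac{32118}{11105} - \sqrt{19107} = \frac{32118}{11105} - 3 \sqrt{2123}$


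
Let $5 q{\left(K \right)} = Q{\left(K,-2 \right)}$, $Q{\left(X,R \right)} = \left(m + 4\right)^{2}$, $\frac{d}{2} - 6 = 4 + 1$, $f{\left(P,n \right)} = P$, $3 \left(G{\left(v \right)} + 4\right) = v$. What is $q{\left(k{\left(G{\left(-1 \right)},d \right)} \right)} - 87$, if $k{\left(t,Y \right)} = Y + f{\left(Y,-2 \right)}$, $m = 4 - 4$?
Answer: $- \frac{419}{5} \approx -83.8$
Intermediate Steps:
$m = 0$ ($m = 4 - 4 = 0$)
$G{\left(v \right)} = -4 + \frac{v}{3}$
$d = 22$ ($d = 12 + 2 \left(4 + 1\right) = 12 + 2 \cdot 5 = 12 + 10 = 22$)
$k{\left(t,Y \right)} = 2 Y$ ($k{\left(t,Y \right)} = Y + Y = 2 Y$)
$Q{\left(X,R \right)} = 16$ ($Q{\left(X,R \right)} = \left(0 + 4\right)^{2} = 4^{2} = 16$)
$q{\left(K \right)} = \frac{16}{5}$ ($q{\left(K \right)} = \frac{1}{5} \cdot 16 = \frac{16}{5}$)
$q{\left(k{\left(G{\left(-1 \right)},d \right)} \right)} - 87 = \frac{16}{5} - 87 = - \frac{419}{5}$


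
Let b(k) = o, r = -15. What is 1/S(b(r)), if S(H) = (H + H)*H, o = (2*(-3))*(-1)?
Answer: 1/72 ≈ 0.013889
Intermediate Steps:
o = 6 (o = -6*(-1) = 6)
b(k) = 6
S(H) = 2*H² (S(H) = (2*H)*H = 2*H²)
1/S(b(r)) = 1/(2*6²) = 1/(2*36) = 1/72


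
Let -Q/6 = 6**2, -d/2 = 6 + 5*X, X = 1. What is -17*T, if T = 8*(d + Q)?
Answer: 32368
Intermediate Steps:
d = -22 (d = -2*(6 + 5*1) = -2*(6 + 5) = -2*11 = -22)
Q = -216 (Q = -6*6**2 = -6*36 = -216)
T = -1904 (T = 8*(-22 - 216) = 8*(-238) = -1904)
-17*T = -17*(-1904) = 32368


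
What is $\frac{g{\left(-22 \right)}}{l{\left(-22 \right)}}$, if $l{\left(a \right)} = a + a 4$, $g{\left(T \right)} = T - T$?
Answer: $0$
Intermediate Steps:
$g{\left(T \right)} = 0$
$l{\left(a \right)} = 5 a$ ($l{\left(a \right)} = a + 4 a = 5 a$)
$\frac{g{\left(-22 \right)}}{l{\left(-22 \right)}} = \frac{0}{5 \left(-22\right)} = \frac{0}{-110} = 0 \left(- \frac{1}{110}\right) = 0$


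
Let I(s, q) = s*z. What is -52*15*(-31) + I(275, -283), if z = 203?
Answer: 80005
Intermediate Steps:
I(s, q) = 203*s (I(s, q) = s*203 = 203*s)
-52*15*(-31) + I(275, -283) = -52*15*(-31) + 203*275 = -780*(-31) + 55825 = 24180 + 55825 = 80005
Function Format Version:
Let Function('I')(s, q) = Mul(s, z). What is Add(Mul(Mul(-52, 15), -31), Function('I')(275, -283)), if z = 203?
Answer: 80005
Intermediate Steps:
Function('I')(s, q) = Mul(203, s) (Function('I')(s, q) = Mul(s, 203) = Mul(203, s))
Add(Mul(Mul(-52, 15), -31), Function('I')(275, -283)) = Add(Mul(Mul(-52, 15), -31), Mul(203, 275)) = Add(Mul(-780, -31), 55825) = Add(24180, 55825) = 80005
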